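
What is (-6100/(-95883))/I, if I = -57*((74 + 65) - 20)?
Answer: -6100/650374389 ≈ -9.3792e-6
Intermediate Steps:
I = -6783 (I = -57*(139 - 20) = -57*119 = -6783)
(-6100/(-95883))/I = -6100/(-95883)/(-6783) = -6100*(-1/95883)*(-1/6783) = (6100/95883)*(-1/6783) = -6100/650374389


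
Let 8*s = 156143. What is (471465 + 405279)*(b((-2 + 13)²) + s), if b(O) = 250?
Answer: 17331365799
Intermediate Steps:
s = 156143/8 (s = (⅛)*156143 = 156143/8 ≈ 19518.)
(471465 + 405279)*(b((-2 + 13)²) + s) = (471465 + 405279)*(250 + 156143/8) = 876744*(158143/8) = 17331365799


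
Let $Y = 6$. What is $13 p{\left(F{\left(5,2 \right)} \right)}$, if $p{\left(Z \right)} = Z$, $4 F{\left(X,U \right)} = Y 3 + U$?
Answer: $65$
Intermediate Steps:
$F{\left(X,U \right)} = \frac{9}{2} + \frac{U}{4}$ ($F{\left(X,U \right)} = \frac{6 \cdot 3 + U}{4} = \frac{18 + U}{4} = \frac{9}{2} + \frac{U}{4}$)
$13 p{\left(F{\left(5,2 \right)} \right)} = 13 \left(\frac{9}{2} + \frac{1}{4} \cdot 2\right) = 13 \left(\frac{9}{2} + \frac{1}{2}\right) = 13 \cdot 5 = 65$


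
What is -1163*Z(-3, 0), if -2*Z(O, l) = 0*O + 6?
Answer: 3489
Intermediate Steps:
Z(O, l) = -3 (Z(O, l) = -(0*O + 6)/2 = -(0 + 6)/2 = -½*6 = -3)
-1163*Z(-3, 0) = -1163*(-3) = 3489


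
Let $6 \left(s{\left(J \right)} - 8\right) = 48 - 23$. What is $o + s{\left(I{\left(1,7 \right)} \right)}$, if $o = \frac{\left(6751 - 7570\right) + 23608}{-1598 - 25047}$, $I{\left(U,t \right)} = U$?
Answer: $\frac{1808351}{159870} \approx 11.311$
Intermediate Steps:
$s{\left(J \right)} = \frac{73}{6}$ ($s{\left(J \right)} = 8 + \frac{48 - 23}{6} = 8 + \frac{1}{6} \cdot 25 = 8 + \frac{25}{6} = \frac{73}{6}$)
$o = - \frac{22789}{26645}$ ($o = \frac{\left(6751 - 7570\right) + 23608}{-26645} = \left(-819 + 23608\right) \left(- \frac{1}{26645}\right) = 22789 \left(- \frac{1}{26645}\right) = - \frac{22789}{26645} \approx -0.85528$)
$o + s{\left(I{\left(1,7 \right)} \right)} = - \frac{22789}{26645} + \frac{73}{6} = \frac{1808351}{159870}$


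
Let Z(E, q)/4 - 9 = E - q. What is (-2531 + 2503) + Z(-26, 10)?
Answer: -136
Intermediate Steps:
Z(E, q) = 36 - 4*q + 4*E (Z(E, q) = 36 + 4*(E - q) = 36 + (-4*q + 4*E) = 36 - 4*q + 4*E)
(-2531 + 2503) + Z(-26, 10) = (-2531 + 2503) + (36 - 4*10 + 4*(-26)) = -28 + (36 - 40 - 104) = -28 - 108 = -136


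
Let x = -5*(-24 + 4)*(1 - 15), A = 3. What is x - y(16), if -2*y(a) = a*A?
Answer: -1376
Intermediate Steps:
y(a) = -3*a/2 (y(a) = -a*3/2 = -3*a/2)
x = -1400 (x = -(-100)*(-14) = -5*280 = -1400)
x - y(16) = -1400 - (-3)*16/2 = -1400 - 1*(-24) = -1400 + 24 = -1376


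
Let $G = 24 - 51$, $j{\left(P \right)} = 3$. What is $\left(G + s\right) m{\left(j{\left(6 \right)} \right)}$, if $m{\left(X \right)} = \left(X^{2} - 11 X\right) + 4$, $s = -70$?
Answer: $1940$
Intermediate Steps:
$m{\left(X \right)} = 4 + X^{2} - 11 X$
$G = -27$
$\left(G + s\right) m{\left(j{\left(6 \right)} \right)} = \left(-27 - 70\right) \left(4 + 3^{2} - 33\right) = - 97 \left(4 + 9 - 33\right) = \left(-97\right) \left(-20\right) = 1940$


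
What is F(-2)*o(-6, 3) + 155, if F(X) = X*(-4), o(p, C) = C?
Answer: 179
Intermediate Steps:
F(X) = -4*X
F(-2)*o(-6, 3) + 155 = -4*(-2)*3 + 155 = 8*3 + 155 = 24 + 155 = 179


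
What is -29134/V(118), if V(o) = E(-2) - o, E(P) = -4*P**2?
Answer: 14567/67 ≈ 217.42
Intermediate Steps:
V(o) = -16 - o (V(o) = -4*(-2)**2 - o = -4*4 - o = -16 - o)
-29134/V(118) = -29134/(-16 - 1*118) = -29134/(-16 - 118) = -29134/(-134) = -29134*(-1/134) = 14567/67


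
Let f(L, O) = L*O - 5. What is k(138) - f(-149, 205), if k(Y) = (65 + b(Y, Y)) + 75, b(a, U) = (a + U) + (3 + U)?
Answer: 31107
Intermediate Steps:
b(a, U) = 3 + a + 2*U (b(a, U) = (U + a) + (3 + U) = 3 + a + 2*U)
f(L, O) = -5 + L*O
k(Y) = 143 + 3*Y (k(Y) = (65 + (3 + Y + 2*Y)) + 75 = (65 + (3 + 3*Y)) + 75 = (68 + 3*Y) + 75 = 143 + 3*Y)
k(138) - f(-149, 205) = (143 + 3*138) - (-5 - 149*205) = (143 + 414) - (-5 - 30545) = 557 - 1*(-30550) = 557 + 30550 = 31107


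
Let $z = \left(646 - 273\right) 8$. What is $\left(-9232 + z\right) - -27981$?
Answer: $21733$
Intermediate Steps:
$z = 2984$ ($z = \left(646 - 273\right) 8 = 373 \cdot 8 = 2984$)
$\left(-9232 + z\right) - -27981 = \left(-9232 + 2984\right) - -27981 = -6248 + 27981 = 21733$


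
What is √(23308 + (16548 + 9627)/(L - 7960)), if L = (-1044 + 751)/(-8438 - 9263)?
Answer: √462661826122328684587/140899667 ≈ 152.66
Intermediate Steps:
L = 293/17701 (L = -293/(-17701) = -293*(-1/17701) = 293/17701 ≈ 0.016553)
√(23308 + (16548 + 9627)/(L - 7960)) = √(23308 + (16548 + 9627)/(293/17701 - 7960)) = √(23308 + 26175/(-140899667/17701)) = √(23308 + 26175*(-17701/140899667)) = √(23308 - 463323675/140899667) = √(3283626114761/140899667) = √462661826122328684587/140899667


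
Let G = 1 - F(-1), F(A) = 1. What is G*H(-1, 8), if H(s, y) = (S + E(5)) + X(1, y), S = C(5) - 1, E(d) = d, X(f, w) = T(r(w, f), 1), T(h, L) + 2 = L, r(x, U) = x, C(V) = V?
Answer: 0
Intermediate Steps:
T(h, L) = -2 + L
X(f, w) = -1 (X(f, w) = -2 + 1 = -1)
S = 4 (S = 5 - 1 = 4)
H(s, y) = 8 (H(s, y) = (4 + 5) - 1 = 9 - 1 = 8)
G = 0 (G = 1 - 1*1 = 1 - 1 = 0)
G*H(-1, 8) = 0*8 = 0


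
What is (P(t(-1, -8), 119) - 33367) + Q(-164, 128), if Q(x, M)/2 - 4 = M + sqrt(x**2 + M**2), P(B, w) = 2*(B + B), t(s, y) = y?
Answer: -33135 + 8*sqrt(2705) ≈ -32719.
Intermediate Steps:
P(B, w) = 4*B (P(B, w) = 2*(2*B) = 4*B)
Q(x, M) = 8 + 2*M + 2*sqrt(M**2 + x**2) (Q(x, M) = 8 + 2*(M + sqrt(x**2 + M**2)) = 8 + 2*(M + sqrt(M**2 + x**2)) = 8 + (2*M + 2*sqrt(M**2 + x**2)) = 8 + 2*M + 2*sqrt(M**2 + x**2))
(P(t(-1, -8), 119) - 33367) + Q(-164, 128) = (4*(-8) - 33367) + (8 + 2*128 + 2*sqrt(128**2 + (-164)**2)) = (-32 - 33367) + (8 + 256 + 2*sqrt(16384 + 26896)) = -33399 + (8 + 256 + 2*sqrt(43280)) = -33399 + (8 + 256 + 2*(4*sqrt(2705))) = -33399 + (8 + 256 + 8*sqrt(2705)) = -33399 + (264 + 8*sqrt(2705)) = -33135 + 8*sqrt(2705)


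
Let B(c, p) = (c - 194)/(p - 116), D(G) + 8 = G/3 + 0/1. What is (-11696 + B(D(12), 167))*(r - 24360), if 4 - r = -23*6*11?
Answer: 4542432524/17 ≈ 2.6720e+8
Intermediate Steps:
D(G) = -8 + G/3 (D(G) = -8 + (G/3 + 0/1) = -8 + (G*(⅓) + 0*1) = -8 + (G/3 + 0) = -8 + G/3)
r = 1522 (r = 4 - (-23*6)*11 = 4 - (-138)*11 = 4 - 1*(-1518) = 4 + 1518 = 1522)
B(c, p) = (-194 + c)/(-116 + p)
(-11696 + B(D(12), 167))*(r - 24360) = (-11696 + (-194 + (-8 + (⅓)*12))/(-116 + 167))*(1522 - 24360) = (-11696 + (-194 + (-8 + 4))/51)*(-22838) = (-11696 + (-194 - 4)/51)*(-22838) = (-11696 + (1/51)*(-198))*(-22838) = (-11696 - 66/17)*(-22838) = -198898/17*(-22838) = 4542432524/17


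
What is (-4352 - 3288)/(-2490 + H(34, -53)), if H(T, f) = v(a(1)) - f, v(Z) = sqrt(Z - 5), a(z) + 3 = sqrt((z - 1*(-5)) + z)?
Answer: 7640/(2437 - I*sqrt(8 - sqrt(7))) ≈ 3.135 + 0.0029767*I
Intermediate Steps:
a(z) = -3 + sqrt(5 + 2*z) (a(z) = -3 + sqrt((z - 1*(-5)) + z) = -3 + sqrt((z + 5) + z) = -3 + sqrt((5 + z) + z) = -3 + sqrt(5 + 2*z))
v(Z) = sqrt(-5 + Z)
H(T, f) = sqrt(-8 + sqrt(7)) - f (H(T, f) = sqrt(-5 + (-3 + sqrt(5 + 2*1))) - f = sqrt(-5 + (-3 + sqrt(5 + 2))) - f = sqrt(-5 + (-3 + sqrt(7))) - f = sqrt(-8 + sqrt(7)) - f)
(-4352 - 3288)/(-2490 + H(34, -53)) = (-4352 - 3288)/(-2490 + (-1*(-53) + I*sqrt(8 - sqrt(7)))) = -7640/(-2490 + (53 + I*sqrt(8 - sqrt(7)))) = -7640/(-2437 + I*sqrt(8 - sqrt(7)))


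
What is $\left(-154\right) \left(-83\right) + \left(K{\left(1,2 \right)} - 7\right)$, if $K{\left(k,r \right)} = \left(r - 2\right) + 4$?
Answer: $12779$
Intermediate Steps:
$K{\left(k,r \right)} = 2 + r$ ($K{\left(k,r \right)} = \left(-2 + r\right) + 4 = 2 + r$)
$\left(-154\right) \left(-83\right) + \left(K{\left(1,2 \right)} - 7\right) = \left(-154\right) \left(-83\right) + \left(\left(2 + 2\right) - 7\right) = 12782 + \left(4 - 7\right) = 12782 - 3 = 12779$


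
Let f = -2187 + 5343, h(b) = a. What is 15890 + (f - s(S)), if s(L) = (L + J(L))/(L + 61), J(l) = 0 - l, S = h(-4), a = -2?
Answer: 19046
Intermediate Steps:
h(b) = -2
S = -2
J(l) = -l
f = 3156
s(L) = 0 (s(L) = (L - L)/(L + 61) = 0/(61 + L) = 0)
15890 + (f - s(S)) = 15890 + (3156 - 1*0) = 15890 + (3156 + 0) = 15890 + 3156 = 19046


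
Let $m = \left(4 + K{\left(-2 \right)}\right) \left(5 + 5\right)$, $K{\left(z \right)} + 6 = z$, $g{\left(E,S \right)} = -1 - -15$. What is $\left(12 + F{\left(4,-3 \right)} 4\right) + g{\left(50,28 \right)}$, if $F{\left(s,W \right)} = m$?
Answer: $-134$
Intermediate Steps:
$g{\left(E,S \right)} = 14$ ($g{\left(E,S \right)} = -1 + 15 = 14$)
$K{\left(z \right)} = -6 + z$
$m = -40$ ($m = \left(4 - 8\right) \left(5 + 5\right) = \left(4 - 8\right) 10 = \left(-4\right) 10 = -40$)
$F{\left(s,W \right)} = -40$
$\left(12 + F{\left(4,-3 \right)} 4\right) + g{\left(50,28 \right)} = \left(12 - 160\right) + 14 = -148 + 14 = -134$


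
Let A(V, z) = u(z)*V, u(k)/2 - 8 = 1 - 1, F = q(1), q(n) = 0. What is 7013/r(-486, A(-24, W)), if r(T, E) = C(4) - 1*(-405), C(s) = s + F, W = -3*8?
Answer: 7013/409 ≈ 17.147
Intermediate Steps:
W = -24
F = 0
C(s) = s (C(s) = s + 0 = s)
u(k) = 16 (u(k) = 16 + 2*(1 - 1) = 16 + 2*0 = 16 + 0 = 16)
A(V, z) = 16*V
r(T, E) = 409 (r(T, E) = 4 - 1*(-405) = 4 + 405 = 409)
7013/r(-486, A(-24, W)) = 7013/409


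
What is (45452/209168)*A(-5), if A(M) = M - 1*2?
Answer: -79541/52292 ≈ -1.5211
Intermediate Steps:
A(M) = -2 + M (A(M) = M - 2 = -2 + M)
(45452/209168)*A(-5) = (45452/209168)*(-2 - 5) = (45452*(1/209168))*(-7) = (11363/52292)*(-7) = -79541/52292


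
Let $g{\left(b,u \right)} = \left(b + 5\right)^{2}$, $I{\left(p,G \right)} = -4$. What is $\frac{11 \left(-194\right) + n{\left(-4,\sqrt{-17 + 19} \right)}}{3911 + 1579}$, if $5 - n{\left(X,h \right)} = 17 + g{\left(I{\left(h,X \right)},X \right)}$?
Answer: $- \frac{2147}{5490} \approx -0.39107$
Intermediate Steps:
$g{\left(b,u \right)} = \left(5 + b\right)^{2}$
$n{\left(X,h \right)} = -13$ ($n{\left(X,h \right)} = 5 - \left(17 + \left(5 - 4\right)^{2}\right) = 5 - \left(17 + 1^{2}\right) = 5 - \left(17 + 1\right) = 5 - 18 = -13$)
$\frac{11 \left(-194\right) + n{\left(-4,\sqrt{-17 + 19} \right)}}{3911 + 1579} = \frac{11 \left(-194\right) - 13}{3911 + 1579} = \frac{-2134 - 13}{5490} = \left(-2147\right) \frac{1}{5490} = - \frac{2147}{5490}$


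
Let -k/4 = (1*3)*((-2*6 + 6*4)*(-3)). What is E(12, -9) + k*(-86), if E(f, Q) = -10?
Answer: -37162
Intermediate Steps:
k = 432 (k = -4*1*3*(-2*6 + 6*4)*(-3) = -12*(-12 + 24)*(-3) = -12*12*(-3) = -12*(-36) = -4*(-108) = 432)
E(12, -9) + k*(-86) = -10 + 432*(-86) = -10 - 37152 = -37162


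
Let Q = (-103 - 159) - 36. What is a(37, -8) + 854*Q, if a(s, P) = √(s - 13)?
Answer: -254492 + 2*√6 ≈ -2.5449e+5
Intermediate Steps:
Q = -298 (Q = -262 - 36 = -298)
a(s, P) = √(-13 + s)
a(37, -8) + 854*Q = √(-13 + 37) + 854*(-298) = √24 - 254492 = 2*√6 - 254492 = -254492 + 2*√6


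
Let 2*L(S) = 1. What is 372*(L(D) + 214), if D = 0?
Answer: 79794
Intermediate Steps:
L(S) = ½ (L(S) = (½)*1 = ½)
372*(L(D) + 214) = 372*(½ + 214) = 372*(429/2) = 79794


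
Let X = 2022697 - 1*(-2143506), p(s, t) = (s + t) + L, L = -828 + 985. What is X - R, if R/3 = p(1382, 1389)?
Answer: 4157419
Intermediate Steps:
L = 157
p(s, t) = 157 + s + t (p(s, t) = (s + t) + 157 = 157 + s + t)
X = 4166203 (X = 2022697 + 2143506 = 4166203)
R = 8784 (R = 3*(157 + 1382 + 1389) = 3*2928 = 8784)
X - R = 4166203 - 1*8784 = 4166203 - 8784 = 4157419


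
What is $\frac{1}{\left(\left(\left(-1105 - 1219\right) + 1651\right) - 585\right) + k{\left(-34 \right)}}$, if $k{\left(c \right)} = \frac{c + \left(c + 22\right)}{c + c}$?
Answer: $- \frac{34}{42749} \approx -0.00079534$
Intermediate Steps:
$k{\left(c \right)} = \frac{22 + 2 c}{2 c}$ ($k{\left(c \right)} = \frac{c + \left(22 + c\right)}{2 c} = \left(22 + 2 c\right) \frac{1}{2 c} = \frac{22 + 2 c}{2 c}$)
$\frac{1}{\left(\left(\left(-1105 - 1219\right) + 1651\right) - 585\right) + k{\left(-34 \right)}} = \frac{1}{\left(\left(\left(-1105 - 1219\right) + 1651\right) - 585\right) + \frac{11 - 34}{-34}} = \frac{1}{\left(\left(-2324 + 1651\right) - 585\right) - - \frac{23}{34}} = \frac{1}{\left(-673 - 585\right) + \frac{23}{34}} = \frac{1}{-1258 + \frac{23}{34}} = \frac{1}{- \frac{42749}{34}} = - \frac{34}{42749}$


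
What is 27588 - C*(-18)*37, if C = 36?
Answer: 51564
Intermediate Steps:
27588 - C*(-18)*37 = 27588 - 36*(-18)*37 = 27588 - (-648)*37 = 27588 - 1*(-23976) = 27588 + 23976 = 51564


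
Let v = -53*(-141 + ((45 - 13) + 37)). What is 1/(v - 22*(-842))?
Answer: 1/22340 ≈ 4.4763e-5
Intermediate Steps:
v = 3816 (v = -53*(-141 + (32 + 37)) = -53*(-141 + 69) = -53*(-72) = 3816)
1/(v - 22*(-842)) = 1/(3816 - 22*(-842)) = 1/(3816 + 18524) = 1/22340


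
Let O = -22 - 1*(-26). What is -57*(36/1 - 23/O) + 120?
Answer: -6417/4 ≈ -1604.3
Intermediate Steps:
O = 4 (O = -22 + 26 = 4)
-57*(36/1 - 23/O) + 120 = -57*(36/1 - 23/4) + 120 = -57*(36*1 - 23*¼) + 120 = -57*(36 - 23/4) + 120 = -57*121/4 + 120 = -6897/4 + 120 = -6417/4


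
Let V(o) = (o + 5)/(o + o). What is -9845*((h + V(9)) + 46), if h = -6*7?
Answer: -423335/9 ≈ -47037.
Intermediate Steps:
V(o) = (5 + o)/(2*o) (V(o) = (5 + o)/((2*o)) = (5 + o)*(1/(2*o)) = (5 + o)/(2*o))
h = -42
-9845*((h + V(9)) + 46) = -9845*((-42 + (½)*(5 + 9)/9) + 46) = -9845*((-42 + (½)*(⅑)*14) + 46) = -9845*((-42 + 7/9) + 46) = -9845*(-371/9 + 46) = -9845*43/9 = -423335/9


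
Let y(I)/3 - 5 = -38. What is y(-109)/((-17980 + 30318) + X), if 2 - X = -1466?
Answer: -11/1534 ≈ -0.0071708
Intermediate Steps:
X = 1468 (X = 2 - 1*(-1466) = 2 + 1466 = 1468)
y(I) = -99 (y(I) = 15 + 3*(-38) = 15 - 114 = -99)
y(-109)/((-17980 + 30318) + X) = -99/((-17980 + 30318) + 1468) = -99/(12338 + 1468) = -99/13806 = -99*1/13806 = -11/1534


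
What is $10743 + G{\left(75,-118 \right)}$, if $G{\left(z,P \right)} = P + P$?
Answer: $10507$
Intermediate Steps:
$G{\left(z,P \right)} = 2 P$
$10743 + G{\left(75,-118 \right)} = 10743 + 2 \left(-118\right) = 10743 - 236 = 10507$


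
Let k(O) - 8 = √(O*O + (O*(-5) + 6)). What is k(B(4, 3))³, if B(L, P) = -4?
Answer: (8 + √42)³ ≈ 3036.5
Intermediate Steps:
k(O) = 8 + √(6 + O² - 5*O) (k(O) = 8 + √(O*O + (O*(-5) + 6)) = 8 + √(O² + (-5*O + 6)) = 8 + √(O² + (6 - 5*O)) = 8 + √(6 + O² - 5*O))
k(B(4, 3))³ = (8 + √(6 + (-4)² - 5*(-4)))³ = (8 + √(6 + 16 + 20))³ = (8 + √42)³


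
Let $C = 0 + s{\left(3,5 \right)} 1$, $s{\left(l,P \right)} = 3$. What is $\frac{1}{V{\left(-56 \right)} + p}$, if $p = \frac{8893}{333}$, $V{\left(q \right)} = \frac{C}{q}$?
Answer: $\frac{18648}{497009} \approx 0.03752$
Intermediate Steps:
$C = 3$ ($C = 0 + 3 \cdot 1 = 0 + 3 = 3$)
$V{\left(q \right)} = \frac{3}{q}$
$p = \frac{8893}{333}$ ($p = 8893 \cdot \frac{1}{333} = \frac{8893}{333} \approx 26.706$)
$\frac{1}{V{\left(-56 \right)} + p} = \frac{1}{\frac{3}{-56} + \frac{8893}{333}} = \frac{1}{3 \left(- \frac{1}{56}\right) + \frac{8893}{333}} = \frac{1}{- \frac{3}{56} + \frac{8893}{333}} = \frac{1}{\frac{497009}{18648}} = \frac{18648}{497009}$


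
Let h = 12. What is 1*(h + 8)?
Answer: 20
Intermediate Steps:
1*(h + 8) = 1*(12 + 8) = 1*20 = 20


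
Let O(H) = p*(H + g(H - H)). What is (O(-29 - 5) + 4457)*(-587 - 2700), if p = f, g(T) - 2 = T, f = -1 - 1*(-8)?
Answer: -13913871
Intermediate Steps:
f = 7 (f = -1 + 8 = 7)
g(T) = 2 + T
p = 7
O(H) = 14 + 7*H (O(H) = 7*(H + (2 + (H - H))) = 7*(H + (2 + 0)) = 7*(H + 2) = 7*(2 + H) = 14 + 7*H)
(O(-29 - 5) + 4457)*(-587 - 2700) = ((14 + 7*(-29 - 5)) + 4457)*(-587 - 2700) = ((14 + 7*(-34)) + 4457)*(-3287) = ((14 - 238) + 4457)*(-3287) = (-224 + 4457)*(-3287) = 4233*(-3287) = -13913871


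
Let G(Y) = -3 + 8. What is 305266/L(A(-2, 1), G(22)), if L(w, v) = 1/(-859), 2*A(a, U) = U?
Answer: -262223494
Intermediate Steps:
G(Y) = 5
A(a, U) = U/2
L(w, v) = -1/859
305266/L(A(-2, 1), G(22)) = 305266/(-1/859) = 305266*(-859) = -262223494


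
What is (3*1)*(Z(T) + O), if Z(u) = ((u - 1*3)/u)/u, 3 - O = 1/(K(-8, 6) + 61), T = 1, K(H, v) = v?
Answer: 198/67 ≈ 2.9552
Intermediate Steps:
O = 200/67 (O = 3 - 1/(6 + 61) = 3 - 1/67 = 200/67 ≈ 2.9851)
Z(u) = (-3 + u)/u² (Z(u) = ((u - 3)/u)/u = ((-3 + u)/u)/u = (-3 + u)/u²)
(3*1)*(Z(T) + O) = (3*1)*((-3 + 1)/1² + 200/67) = 3*(1*(-2) + 200/67) = 3*(-2 + 200/67) = 3*(66/67) = 198/67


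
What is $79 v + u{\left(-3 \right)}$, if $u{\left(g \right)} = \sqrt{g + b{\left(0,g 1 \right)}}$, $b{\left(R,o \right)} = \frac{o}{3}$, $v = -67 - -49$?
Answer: $-1422 + 2 i \approx -1422.0 + 2.0 i$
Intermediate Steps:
$v = -18$ ($v = -67 + 49 = -18$)
$b{\left(R,o \right)} = \frac{o}{3}$ ($b{\left(R,o \right)} = o \frac{1}{3} = \frac{o}{3}$)
$u{\left(g \right)} = \frac{2 \sqrt{3} \sqrt{g}}{3}$ ($u{\left(g \right)} = \sqrt{g + \frac{g 1}{3}} = \sqrt{g + \frac{g}{3}} = \sqrt{\frac{4 g}{3}} = \frac{2 \sqrt{3} \sqrt{g}}{3}$)
$79 v + u{\left(-3 \right)} = 79 \left(-18\right) + \frac{2 \sqrt{3} \sqrt{-3}}{3} = -1422 + \frac{2 \sqrt{3} i \sqrt{3}}{3} = -1422 + 2 i$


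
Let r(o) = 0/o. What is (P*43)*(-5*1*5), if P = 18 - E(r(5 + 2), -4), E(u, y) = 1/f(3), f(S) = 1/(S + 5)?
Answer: -10750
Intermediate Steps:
f(S) = 1/(5 + S)
r(o) = 0
E(u, y) = 8 (E(u, y) = 1/(1/(5 + 3)) = 1/(1/8) = 8)
P = 10 (P = 18 - 1*8 = 18 - 8 = 10)
(P*43)*(-5*1*5) = (10*43)*(-5*1*5) = 430*(-5*5) = 430*(-25) = -10750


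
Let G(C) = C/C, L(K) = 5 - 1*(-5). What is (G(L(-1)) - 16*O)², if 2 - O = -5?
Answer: 12321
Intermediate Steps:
O = 7 (O = 2 - 1*(-5) = 2 + 5 = 7)
L(K) = 10 (L(K) = 5 + 5 = 10)
G(C) = 1
(G(L(-1)) - 16*O)² = (1 - 16*7)² = (1 - 112)² = (-111)² = 12321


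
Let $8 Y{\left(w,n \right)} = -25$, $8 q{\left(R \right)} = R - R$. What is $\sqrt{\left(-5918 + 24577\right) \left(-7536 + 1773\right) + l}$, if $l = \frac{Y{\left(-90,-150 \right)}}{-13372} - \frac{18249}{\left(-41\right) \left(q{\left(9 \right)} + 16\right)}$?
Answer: $\frac{i \sqrt{129287730667511853358}}{1096504} \approx 10370.0 i$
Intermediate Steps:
$q{\left(R \right)} = 0$ ($q{\left(R \right)} = \frac{R - R}{8} = \frac{1}{8} \cdot 0 = 0$)
$Y{\left(w,n \right)} = - \frac{25}{8}$ ($Y{\left(w,n \right)} = \frac{1}{8} \left(-25\right) = - \frac{25}{8}$)
$l = \frac{122013839}{4386016}$ ($l = - \frac{25}{8 \left(-13372\right)} - \frac{18249}{\left(-41\right) \left(0 + 16\right)} = \left(- \frac{25}{8}\right) \left(- \frac{1}{13372}\right) - \frac{18249}{\left(-41\right) 16} = \frac{25}{106976} - \frac{18249}{-656} = \frac{25}{106976} - - \frac{18249}{656} = \frac{25}{106976} + \frac{18249}{656} = \frac{122013839}{4386016} \approx 27.819$)
$\sqrt{\left(-5918 + 24577\right) \left(-7536 + 1773\right) + l} = \sqrt{\left(-5918 + 24577\right) \left(-7536 + 1773\right) + \frac{122013839}{4386016}} = \sqrt{18659 \left(-5763\right) + \frac{122013839}{4386016}} = \sqrt{-107531817 + \frac{122013839}{4386016}} = \sqrt{- \frac{471636147857233}{4386016}} = \frac{i \sqrt{129287730667511853358}}{1096504}$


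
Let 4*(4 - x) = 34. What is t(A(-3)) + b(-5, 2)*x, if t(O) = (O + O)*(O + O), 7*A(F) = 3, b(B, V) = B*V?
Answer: 2241/49 ≈ 45.735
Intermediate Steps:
x = -9/2 (x = 4 - ¼*34 = 4 - 17/2 = -9/2 ≈ -4.5000)
A(F) = 3/7 (A(F) = (⅐)*3 = 3/7)
t(O) = 4*O² (t(O) = (2*O)*(2*O) = 4*O²)
t(A(-3)) + b(-5, 2)*x = 4*(3/7)² - 5*2*(-9/2) = 4*(9/49) - 10*(-9/2) = 36/49 + 45 = 2241/49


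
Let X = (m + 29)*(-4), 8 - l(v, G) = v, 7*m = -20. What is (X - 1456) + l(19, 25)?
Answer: -11001/7 ≈ -1571.6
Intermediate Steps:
m = -20/7 (m = (⅐)*(-20) = -20/7 ≈ -2.8571)
l(v, G) = 8 - v
X = -732/7 (X = (-20/7 + 29)*(-4) = (183/7)*(-4) = -732/7 ≈ -104.57)
(X - 1456) + l(19, 25) = (-732/7 - 1456) + (8 - 1*19) = -10924/7 + (8 - 19) = -10924/7 - 11 = -11001/7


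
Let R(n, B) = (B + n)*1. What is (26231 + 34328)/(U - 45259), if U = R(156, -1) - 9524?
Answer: -60559/54628 ≈ -1.1086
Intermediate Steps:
R(n, B) = B + n
U = -9369 (U = (-1 + 156) - 9524 = 155 - 9524 = -9369)
(26231 + 34328)/(U - 45259) = (26231 + 34328)/(-9369 - 45259) = 60559/(-54628) = 60559*(-1/54628) = -60559/54628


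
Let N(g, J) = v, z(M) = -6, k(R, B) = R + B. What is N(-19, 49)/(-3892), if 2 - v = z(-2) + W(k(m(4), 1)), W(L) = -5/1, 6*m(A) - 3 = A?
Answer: -13/3892 ≈ -0.0033402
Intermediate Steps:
m(A) = ½ + A/6
k(R, B) = B + R
W(L) = -5 (W(L) = -5*1 = -5)
v = 13 (v = 2 - (-6 - 5) = 2 - 1*(-11) = 2 + 11 = 13)
N(g, J) = 13
N(-19, 49)/(-3892) = 13/(-3892) = 13*(-1/3892) = -13/3892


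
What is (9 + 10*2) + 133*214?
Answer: 28491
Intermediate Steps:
(9 + 10*2) + 133*214 = (9 + 20) + 28462 = 29 + 28462 = 28491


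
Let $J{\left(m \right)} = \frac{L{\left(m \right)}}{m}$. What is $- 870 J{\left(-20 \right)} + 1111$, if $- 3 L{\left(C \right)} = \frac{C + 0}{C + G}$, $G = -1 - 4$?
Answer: $\frac{5497}{5} \approx 1099.4$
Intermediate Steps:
$G = -5$ ($G = -1 - 4 = -5$)
$L{\left(C \right)} = - \frac{C}{3 \left(-5 + C\right)}$ ($L{\left(C \right)} = - \frac{\left(C + 0\right) \frac{1}{C - 5}}{3} = - \frac{C \frac{1}{-5 + C}}{3} = - \frac{C}{3 \left(-5 + C\right)}$)
$J{\left(m \right)} = - \frac{1}{-15 + 3 m}$ ($J{\left(m \right)} = \frac{\left(-1\right) m \frac{1}{-15 + 3 m}}{m} = - \frac{1}{-15 + 3 m}$)
$- 870 J{\left(-20 \right)} + 1111 = - 870 \left(- \frac{1}{-15 + 3 \left(-20\right)}\right) + 1111 = - 870 \left(- \frac{1}{-15 - 60}\right) + 1111 = - 870 \left(- \frac{1}{-75}\right) + 1111 = - 870 \left(\left(-1\right) \left(- \frac{1}{75}\right)\right) + 1111 = \left(-870\right) \frac{1}{75} + 1111 = - \frac{58}{5} + 1111 = \frac{5497}{5}$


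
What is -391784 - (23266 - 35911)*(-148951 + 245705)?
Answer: 1223062546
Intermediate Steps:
-391784 - (23266 - 35911)*(-148951 + 245705) = -391784 - (-12645)*96754 = -391784 - 1*(-1223454330) = -391784 + 1223454330 = 1223062546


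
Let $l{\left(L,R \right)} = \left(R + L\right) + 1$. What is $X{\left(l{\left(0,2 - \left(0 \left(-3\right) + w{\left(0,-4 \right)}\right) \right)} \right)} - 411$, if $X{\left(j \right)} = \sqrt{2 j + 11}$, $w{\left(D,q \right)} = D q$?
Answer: $-411 + \sqrt{17} \approx -406.88$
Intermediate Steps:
$l{\left(L,R \right)} = 1 + L + R$ ($l{\left(L,R \right)} = \left(L + R\right) + 1 = 1 + L + R$)
$X{\left(j \right)} = \sqrt{11 + 2 j}$
$X{\left(l{\left(0,2 - \left(0 \left(-3\right) + w{\left(0,-4 \right)}\right) \right)} \right)} - 411 = \sqrt{11 + 2 \left(1 + 0 + \left(2 - \left(0 \left(-3\right) + 0 \left(-4\right)\right)\right)\right)} - 411 = \sqrt{11 + 2 \left(1 + 0 + \left(2 - \left(0 + 0\right)\right)\right)} - 411 = \sqrt{11 + 2 \left(1 + 0 + \left(2 - 0\right)\right)} - 411 = \sqrt{11 + 2 \left(1 + 0 + \left(2 + 0\right)\right)} - 411 = \sqrt{11 + 2 \left(1 + 0 + 2\right)} - 411 = \sqrt{11 + 2 \cdot 3} - 411 = \sqrt{11 + 6} - 411 = \sqrt{17} - 411 = -411 + \sqrt{17}$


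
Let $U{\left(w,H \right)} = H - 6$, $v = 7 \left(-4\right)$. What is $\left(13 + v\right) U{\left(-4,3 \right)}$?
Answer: $45$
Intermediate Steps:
$v = -28$
$U{\left(w,H \right)} = -6 + H$ ($U{\left(w,H \right)} = H - 6 = -6 + H$)
$\left(13 + v\right) U{\left(-4,3 \right)} = \left(13 - 28\right) \left(-6 + 3\right) = \left(-15\right) \left(-3\right) = 45$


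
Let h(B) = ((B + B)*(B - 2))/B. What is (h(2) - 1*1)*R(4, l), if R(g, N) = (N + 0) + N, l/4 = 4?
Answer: -32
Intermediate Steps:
l = 16 (l = 4*4 = 16)
h(B) = -4 + 2*B (h(B) = ((2*B)*(-2 + B))/B = (2*B*(-2 + B))/B = -4 + 2*B)
R(g, N) = 2*N (R(g, N) = N + N = 2*N)
(h(2) - 1*1)*R(4, l) = ((-4 + 2*2) - 1*1)*(2*16) = ((-4 + 4) - 1)*32 = (0 - 1)*32 = -1*32 = -32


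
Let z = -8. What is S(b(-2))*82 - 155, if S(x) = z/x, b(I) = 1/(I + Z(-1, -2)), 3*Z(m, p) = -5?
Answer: 6751/3 ≈ 2250.3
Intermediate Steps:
Z(m, p) = -5/3 (Z(m, p) = (⅓)*(-5) = -5/3)
b(I) = 1/(-5/3 + I) (b(I) = 1/(I - 5/3) = 1/(-5/3 + I))
S(x) = -8/x
S(b(-2))*82 - 155 = -8/(3/(-5 + 3*(-2)))*82 - 155 = -8/(3/(-5 - 6))*82 - 155 = -8/(3/(-11))*82 - 155 = -8/(3*(-1/11))*82 - 155 = -8/(-3/11)*82 - 155 = -8*(-11/3)*82 - 155 = (88/3)*82 - 155 = 7216/3 - 155 = 6751/3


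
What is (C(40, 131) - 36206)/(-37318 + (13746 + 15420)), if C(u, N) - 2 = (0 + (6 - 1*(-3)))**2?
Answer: 36123/8152 ≈ 4.4312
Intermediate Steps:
C(u, N) = 83 (C(u, N) = 2 + (0 + (6 - 1*(-3)))**2 = 2 + (0 + (6 + 3))**2 = 2 + (0 + 9)**2 = 2 + 9**2 = 2 + 81 = 83)
(C(40, 131) - 36206)/(-37318 + (13746 + 15420)) = (83 - 36206)/(-37318 + (13746 + 15420)) = -36123/(-37318 + 29166) = -36123/(-8152) = -36123*(-1/8152) = 36123/8152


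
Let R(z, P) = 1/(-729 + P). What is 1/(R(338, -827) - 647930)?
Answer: -1556/1008179081 ≈ -1.5434e-6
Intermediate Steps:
1/(R(338, -827) - 647930) = 1/(1/(-729 - 827) - 647930) = 1/(1/(-1556) - 647930) = 1/(-1/1556 - 647930) = 1/(-1008179081/1556) = -1556/1008179081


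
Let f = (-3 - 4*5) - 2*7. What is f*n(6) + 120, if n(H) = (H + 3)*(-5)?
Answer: 1785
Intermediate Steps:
n(H) = -15 - 5*H (n(H) = (3 + H)*(-5) = -15 - 5*H)
f = -37 (f = (-3 - 20) - 14 = -23 - 14 = -37)
f*n(6) + 120 = -37*(-15 - 5*6) + 120 = -37*(-15 - 30) + 120 = -37*(-45) + 120 = 1665 + 120 = 1785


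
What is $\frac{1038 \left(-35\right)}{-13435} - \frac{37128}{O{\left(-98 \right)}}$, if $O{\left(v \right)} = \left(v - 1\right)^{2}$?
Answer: $- \frac{9516290}{8778429} \approx -1.0841$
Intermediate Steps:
$O{\left(v \right)} = \left(-1 + v\right)^{2}$
$\frac{1038 \left(-35\right)}{-13435} - \frac{37128}{O{\left(-98 \right)}} = \frac{1038 \left(-35\right)}{-13435} - \frac{37128}{\left(-1 - 98\right)^{2}} = \left(-36330\right) \left(- \frac{1}{13435}\right) - \frac{37128}{\left(-99\right)^{2}} = \frac{7266}{2687} - \frac{37128}{9801} = \frac{7266}{2687} - \frac{12376}{3267} = - \frac{9516290}{8778429}$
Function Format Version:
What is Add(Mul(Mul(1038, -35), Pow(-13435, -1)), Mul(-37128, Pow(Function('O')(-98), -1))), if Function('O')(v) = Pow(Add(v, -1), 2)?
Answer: Rational(-9516290, 8778429) ≈ -1.0841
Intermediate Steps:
Function('O')(v) = Pow(Add(-1, v), 2)
Add(Mul(Mul(1038, -35), Pow(-13435, -1)), Mul(-37128, Pow(Function('O')(-98), -1))) = Add(Mul(Mul(1038, -35), Pow(-13435, -1)), Mul(-37128, Pow(Pow(Add(-1, -98), 2), -1))) = Add(Mul(-36330, Rational(-1, 13435)), Mul(-37128, Pow(Pow(-99, 2), -1))) = Add(Rational(7266, 2687), Mul(-37128, Pow(9801, -1))) = Add(Rational(7266, 2687), Mul(-37128, Rational(1, 9801))) = Add(Rational(7266, 2687), Rational(-12376, 3267)) = Rational(-9516290, 8778429)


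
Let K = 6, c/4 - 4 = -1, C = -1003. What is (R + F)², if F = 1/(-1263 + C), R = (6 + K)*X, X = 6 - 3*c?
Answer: 665466009121/5134756 ≈ 1.2960e+5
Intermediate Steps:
c = 12 (c = 16 + 4*(-1) = 16 - 4 = 12)
X = -30 (X = 6 - 3*12 = 6 - 36 = -30)
R = -360 (R = (6 + 6)*(-30) = 12*(-30) = -360)
F = -1/2266 (F = 1/(-1263 - 1003) = 1/(-2266) = -1/2266 ≈ -0.00044131)
(R + F)² = (-360 - 1/2266)² = (-815761/2266)² = 665466009121/5134756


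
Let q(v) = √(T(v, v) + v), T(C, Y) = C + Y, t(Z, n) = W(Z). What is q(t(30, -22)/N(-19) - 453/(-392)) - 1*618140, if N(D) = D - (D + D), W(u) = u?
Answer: -618140 + 3*√257982/532 ≈ -6.1814e+5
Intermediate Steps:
t(Z, n) = Z
N(D) = -D (N(D) = D - 2*D = -D)
q(v) = √3*√v (q(v) = √((v + v) + v) = √(2*v + v) = √(3*v) = √3*√v)
q(t(30, -22)/N(-19) - 453/(-392)) - 1*618140 = √3*√(30/((-1*(-19))) - 453/(-392)) - 1*618140 = √3*√(30/19 - 453*(-1/392)) - 618140 = √3*√(30*(1/19) + 453/392) - 618140 = √3*√(30/19 + 453/392) - 618140 = √3*√(20367/7448) - 618140 = √3*(3*√85994/532) - 618140 = 3*√257982/532 - 618140 = -618140 + 3*√257982/532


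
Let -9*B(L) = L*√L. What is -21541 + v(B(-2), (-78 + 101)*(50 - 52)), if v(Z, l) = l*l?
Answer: -19425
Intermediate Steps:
B(L) = -L^(3/2)/9 (B(L) = -L*√L/9 = -L^(3/2)/9)
v(Z, l) = l²
-21541 + v(B(-2), (-78 + 101)*(50 - 52)) = -21541 + ((-78 + 101)*(50 - 52))² = -21541 + (23*(-2))² = -21541 + (-46)² = -21541 + 2116 = -19425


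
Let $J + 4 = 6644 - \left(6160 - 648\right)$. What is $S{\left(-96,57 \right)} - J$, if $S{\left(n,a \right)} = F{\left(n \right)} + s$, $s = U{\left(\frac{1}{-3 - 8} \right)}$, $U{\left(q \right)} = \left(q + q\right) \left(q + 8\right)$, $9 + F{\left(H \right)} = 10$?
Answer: $- \frac{136541}{121} \approx -1128.4$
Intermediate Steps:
$F{\left(H \right)} = 1$ ($F{\left(H \right)} = -9 + 10 = 1$)
$U{\left(q \right)} = 2 q \left(8 + q\right)$
$s = - \frac{174}{121}$ ($s = \frac{2 \left(8 + \frac{1}{-3 - 8}\right)}{-3 - 8} = \frac{2 \left(8 + \frac{1}{-11}\right)}{-11} = 2 \left(- \frac{1}{11}\right) \left(8 - \frac{1}{11}\right) = 2 \left(- \frac{1}{11}\right) \frac{87}{11} = - \frac{174}{121} \approx -1.438$)
$J = 1128$ ($J = -4 + \left(6644 - \left(6160 - 648\right)\right) = -4 + \left(6644 - 5512\right) = -4 + 1132 = 1128$)
$S{\left(n,a \right)} = - \frac{53}{121}$ ($S{\left(n,a \right)} = 1 - \frac{174}{121} = - \frac{53}{121}$)
$S{\left(-96,57 \right)} - J = - \frac{53}{121} - 1128 = - \frac{136541}{121}$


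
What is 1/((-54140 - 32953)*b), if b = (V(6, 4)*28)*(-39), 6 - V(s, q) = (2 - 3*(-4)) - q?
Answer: -1/380422224 ≈ -2.6287e-9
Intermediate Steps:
V(s, q) = -8 + q (V(s, q) = 6 - ((2 - 3*(-4)) - q) = 6 - ((2 + 12) - q) = 6 - (14 - q) = 6 + (-14 + q) = -8 + q)
b = 4368 (b = ((-8 + 4)*28)*(-39) = -4*28*(-39) = -112*(-39) = 4368)
1/((-54140 - 32953)*b) = 1/(-54140 - 32953*4368) = (1/4368)/(-87093) = -1/87093*1/4368 = -1/380422224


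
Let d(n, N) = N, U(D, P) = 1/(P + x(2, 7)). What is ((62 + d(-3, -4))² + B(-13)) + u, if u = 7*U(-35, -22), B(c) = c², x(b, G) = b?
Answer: 70653/20 ≈ 3532.6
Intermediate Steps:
U(D, P) = 1/(2 + P) (U(D, P) = 1/(P + 2) = 1/(2 + P))
u = -7/20 (u = 7/(2 - 22) = 7/(-20) = 7*(-1/20) = -7/20 ≈ -0.35000)
((62 + d(-3, -4))² + B(-13)) + u = ((62 - 4)² + (-13)²) - 7/20 = (58² + 169) - 7/20 = (3364 + 169) - 7/20 = 3533 - 7/20 = 70653/20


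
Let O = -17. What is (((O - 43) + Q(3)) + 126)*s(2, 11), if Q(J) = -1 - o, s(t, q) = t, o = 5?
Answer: 120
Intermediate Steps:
Q(J) = -6 (Q(J) = -1 - 1*5 = -1 - 5 = -6)
(((O - 43) + Q(3)) + 126)*s(2, 11) = (((-17 - 43) - 6) + 126)*2 = ((-60 - 6) + 126)*2 = (-66 + 126)*2 = 60*2 = 120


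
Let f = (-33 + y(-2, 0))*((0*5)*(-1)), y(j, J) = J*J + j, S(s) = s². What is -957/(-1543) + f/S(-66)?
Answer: 957/1543 ≈ 0.62022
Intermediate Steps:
y(j, J) = j + J² (y(j, J) = J² + j = j + J²)
f = 0 (f = (-33 + (-2 + 0²))*((0*5)*(-1)) = (-33 + (-2 + 0))*(0*(-1)) = (-33 - 2)*0 = -35*0 = 0)
-957/(-1543) + f/S(-66) = -957/(-1543) + 0/((-66)²) = -957*(-1/1543) + 0/4356 = 957/1543 + 0*(1/4356) = 957/1543 + 0 = 957/1543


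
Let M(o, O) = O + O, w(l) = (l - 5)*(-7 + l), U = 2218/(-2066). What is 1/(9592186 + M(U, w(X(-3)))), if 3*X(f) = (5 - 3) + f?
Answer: 9/86330378 ≈ 1.0425e-7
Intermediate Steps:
X(f) = ⅔ + f/3 (X(f) = ((5 - 3) + f)/3 = (2 + f)/3 = ⅔ + f/3)
U = -1109/1033 (U = 2218*(-1/2066) = -1109/1033 ≈ -1.0736)
w(l) = (-7 + l)*(-5 + l) (w(l) = (-5 + l)*(-7 + l) = (-7 + l)*(-5 + l))
M(o, O) = 2*O
1/(9592186 + M(U, w(X(-3)))) = 1/(9592186 + 2*(35 + (⅔ + (⅓)*(-3))² - 12*(⅔ + (⅓)*(-3)))) = 1/(9592186 + 2*(35 + (⅔ - 1)² - 12*(⅔ - 1))) = 1/(9592186 + 2*(35 + (-⅓)² - 12*(-⅓))) = 1/(9592186 + 2*(35 + ⅑ + 4)) = 1/(9592186 + 2*(352/9)) = 1/(9592186 + 704/9) = 1/(86330378/9) = 9/86330378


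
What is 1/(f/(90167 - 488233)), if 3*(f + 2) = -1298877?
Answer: 398066/432961 ≈ 0.91940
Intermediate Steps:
f = -432961 (f = -2 + (1/3)*(-1298877) = -2 - 432959 = -432961)
1/(f/(90167 - 488233)) = 1/(-432961/(90167 - 488233)) = 1/(-432961/(-398066)) = 1/(-432961*(-1/398066)) = 1/(432961/398066) = 398066/432961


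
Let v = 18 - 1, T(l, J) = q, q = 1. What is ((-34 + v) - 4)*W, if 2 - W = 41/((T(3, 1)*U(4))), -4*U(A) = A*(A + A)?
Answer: -1197/8 ≈ -149.63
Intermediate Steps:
T(l, J) = 1
U(A) = -A²/2 (U(A) = -A*(A + A)/4 = -A*2*A/4 = -A²/2)
v = 17
W = 57/8 (W = 2 - 41/(1*(-½*4²)) = 2 - 41/(1*(-½*16)) = 2 - 41/(1*(-8)) = 2 - 41/(-8) = 2 - 41*(-1)/8 = 2 - 1*(-41/8) = 2 + 41/8 = 57/8 ≈ 7.1250)
((-34 + v) - 4)*W = ((-34 + 17) - 4)*(57/8) = (-17 - 4)*(57/8) = -21*57/8 = -1197/8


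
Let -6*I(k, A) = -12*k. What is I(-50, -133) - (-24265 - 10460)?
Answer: 34625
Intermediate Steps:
I(k, A) = 2*k (I(k, A) = -(-2)*k = 2*k)
I(-50, -133) - (-24265 - 10460) = 2*(-50) - (-24265 - 10460) = -100 - 1*(-34725) = -100 + 34725 = 34625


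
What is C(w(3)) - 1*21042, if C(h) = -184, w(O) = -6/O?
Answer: -21226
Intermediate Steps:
C(w(3)) - 1*21042 = -184 - 1*21042 = -184 - 21042 = -21226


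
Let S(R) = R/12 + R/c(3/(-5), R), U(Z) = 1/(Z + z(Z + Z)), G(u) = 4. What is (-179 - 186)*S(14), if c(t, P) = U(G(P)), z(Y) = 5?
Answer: -278495/6 ≈ -46416.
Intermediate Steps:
U(Z) = 1/(5 + Z) (U(Z) = 1/(Z + 5) = 1/(5 + Z))
c(t, P) = 1/9 (c(t, P) = 1/(5 + 4) = 1/9)
S(R) = 109*R/12 (S(R) = R/12 + R/(1/9) = R*(1/12) + R*9 = R/12 + 9*R = 109*R/12)
(-179 - 186)*S(14) = (-179 - 186)*((109/12)*14) = -365*763/6 = -278495/6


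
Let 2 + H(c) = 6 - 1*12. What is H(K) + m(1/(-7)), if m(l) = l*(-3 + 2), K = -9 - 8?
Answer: -55/7 ≈ -7.8571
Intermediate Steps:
K = -17
m(l) = -l (m(l) = l*(-1) = -l)
H(c) = -8 (H(c) = -2 + (6 - 1*12) = -2 + (6 - 12) = -2 - 6 = -8)
H(K) + m(1/(-7)) = -8 - 1/(-7) = -8 - 1*(-⅐) = -8 + ⅐ = -55/7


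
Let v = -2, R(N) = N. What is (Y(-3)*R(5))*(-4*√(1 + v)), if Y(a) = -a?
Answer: -60*I ≈ -60.0*I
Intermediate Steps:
(Y(-3)*R(5))*(-4*√(1 + v)) = (-1*(-3)*5)*(-4*√(1 - 2)) = (3*5)*(-4*I) = 15*(-4*I) = -60*I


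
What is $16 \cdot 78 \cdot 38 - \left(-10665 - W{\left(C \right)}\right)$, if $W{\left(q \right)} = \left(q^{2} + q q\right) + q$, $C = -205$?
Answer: $141934$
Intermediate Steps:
$W{\left(q \right)} = q + 2 q^{2}$ ($W{\left(q \right)} = \left(q^{2} + q^{2}\right) + q = 2 q^{2} + q = q + 2 q^{2}$)
$16 \cdot 78 \cdot 38 - \left(-10665 - W{\left(C \right)}\right) = 16 \cdot 78 \cdot 38 - \left(-10665 - - 205 \left(1 + 2 \left(-205\right)\right)\right) = 1248 \cdot 38 - \left(-10665 - - 205 \left(1 - 410\right)\right) = 47424 - \left(-10665 - \left(-205\right) \left(-409\right)\right) = 47424 - \left(-10665 - 83845\right) = 47424 - -94510 = 47424 + 94510 = 141934$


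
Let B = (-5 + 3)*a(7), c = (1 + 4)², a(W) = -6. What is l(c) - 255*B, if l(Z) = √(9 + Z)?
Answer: -3060 + √34 ≈ -3054.2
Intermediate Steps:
c = 25 (c = 5² = 25)
B = 12 (B = (-5 + 3)*(-6) = -2*(-6) = 12)
l(c) - 255*B = √(9 + 25) - 255*12 = √34 - 3060 = -3060 + √34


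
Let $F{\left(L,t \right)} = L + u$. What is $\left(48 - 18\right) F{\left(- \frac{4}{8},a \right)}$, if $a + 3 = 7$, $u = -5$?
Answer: $-165$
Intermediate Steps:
$a = 4$ ($a = -3 + 7 = 4$)
$F{\left(L,t \right)} = -5 + L$ ($F{\left(L,t \right)} = L - 5 = -5 + L$)
$\left(48 - 18\right) F{\left(- \frac{4}{8},a \right)} = \left(48 - 18\right) \left(-5 - \frac{4}{8}\right) = 30 \left(-5 - \frac{1}{2}\right) = 30 \left(- \frac{11}{2}\right) = -165$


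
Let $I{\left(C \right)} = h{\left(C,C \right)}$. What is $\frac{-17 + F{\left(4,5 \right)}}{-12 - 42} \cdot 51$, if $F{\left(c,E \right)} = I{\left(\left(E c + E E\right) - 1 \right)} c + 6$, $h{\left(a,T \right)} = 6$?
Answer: $- \frac{221}{18} \approx -12.278$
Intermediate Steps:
$I{\left(C \right)} = 6$
$F{\left(c,E \right)} = 6 + 6 c$ ($F{\left(c,E \right)} = 6 c + 6 = 6 + 6 c$)
$\frac{-17 + F{\left(4,5 \right)}}{-12 - 42} \cdot 51 = \frac{-17 + \left(6 + 6 \cdot 4\right)}{-12 - 42} \cdot 51 = \frac{-17 + \left(6 + 24\right)}{-54} \cdot 51 = \left(-17 + 30\right) \left(- \frac{1}{54}\right) 51 = 13 \left(- \frac{1}{54}\right) 51 = \left(- \frac{13}{54}\right) 51 = - \frac{221}{18}$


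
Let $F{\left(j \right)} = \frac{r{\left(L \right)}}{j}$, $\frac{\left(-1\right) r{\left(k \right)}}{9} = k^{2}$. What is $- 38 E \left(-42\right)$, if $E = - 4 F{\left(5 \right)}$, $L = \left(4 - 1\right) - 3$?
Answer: $0$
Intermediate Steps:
$L = 0$ ($L = 3 - 3 = 0$)
$r{\left(k \right)} = - 9 k^{2}$
$F{\left(j \right)} = 0$ ($F{\left(j \right)} = \frac{\left(-9\right) 0^{2}}{j} = \frac{\left(-9\right) 0}{j} = \frac{0}{j} = 0$)
$E = 0$ ($E = \left(-4\right) 0 = 0$)
$- 38 E \left(-42\right) = \left(-38\right) 0 \left(-42\right) = 0 \left(-42\right) = 0$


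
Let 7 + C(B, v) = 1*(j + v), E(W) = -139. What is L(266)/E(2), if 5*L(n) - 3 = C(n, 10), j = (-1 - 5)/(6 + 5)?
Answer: -12/1529 ≈ -0.0078483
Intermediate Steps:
j = -6/11 ≈ -0.54545
C(B, v) = -83/11 + v (C(B, v) = -7 + 1*(-6/11 + v) = -7 + (-6/11 + v) = -83/11 + v)
L(n) = 12/11 (L(n) = ⅗ + (-83/11 + 10)/5 = ⅗ + (⅕)*(27/11) = ⅗ + 27/55 = 12/11)
L(266)/E(2) = (12/11)/(-139) = (12/11)*(-1/139) = -12/1529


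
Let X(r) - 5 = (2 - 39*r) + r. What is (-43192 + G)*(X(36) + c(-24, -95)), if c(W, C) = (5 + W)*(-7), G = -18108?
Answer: 75276400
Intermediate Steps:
c(W, C) = -35 - 7*W
X(r) = 7 - 38*r (X(r) = 5 + ((2 - 39*r) + r) = 5 + (2 - 38*r) = 7 - 38*r)
(-43192 + G)*(X(36) + c(-24, -95)) = (-43192 - 18108)*((7 - 38*36) + (-35 - 7*(-24))) = -61300*((7 - 1368) + (-35 + 168)) = -61300*(-1361 + 133) = -61300*(-1228) = 75276400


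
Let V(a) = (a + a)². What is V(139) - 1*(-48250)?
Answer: 125534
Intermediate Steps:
V(a) = 4*a² (V(a) = (2*a)² = 4*a²)
V(139) - 1*(-48250) = 4*139² - 1*(-48250) = 4*19321 + 48250 = 77284 + 48250 = 125534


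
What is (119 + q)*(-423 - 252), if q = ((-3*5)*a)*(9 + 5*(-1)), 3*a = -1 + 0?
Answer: -93825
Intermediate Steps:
a = -⅓ (a = (-1 + 0)/3 = (⅓)*(-1) = -⅓ ≈ -0.33333)
q = 20 (q = (-3*5*(-⅓))*(9 + 5*(-1)) = (-15*(-⅓))*(9 - 5) = 5*4 = 20)
(119 + q)*(-423 - 252) = (119 + 20)*(-423 - 252) = 139*(-675) = -93825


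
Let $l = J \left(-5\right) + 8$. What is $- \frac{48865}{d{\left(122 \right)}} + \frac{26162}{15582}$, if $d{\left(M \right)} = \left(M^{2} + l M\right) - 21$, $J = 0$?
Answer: $- \frac{514888}{366177} \approx -1.4061$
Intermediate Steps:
$l = 8$ ($l = 0 \left(-5\right) + 8 = 0 + 8 = 8$)
$d{\left(M \right)} = -21 + M^{2} + 8 M$ ($d{\left(M \right)} = \left(M^{2} + 8 M\right) - 21 = -21 + M^{2} + 8 M$)
$- \frac{48865}{d{\left(122 \right)}} + \frac{26162}{15582} = - \frac{48865}{-21 + 122^{2} + 8 \cdot 122} + \frac{26162}{15582} = - \frac{48865}{-21 + 14884 + 976} + 26162 \cdot \frac{1}{15582} = - \frac{48865}{15839} + \frac{13081}{7791} = \left(-48865\right) \frac{1}{15839} + \frac{13081}{7791} = - \frac{145}{47} + \frac{13081}{7791} = - \frac{514888}{366177}$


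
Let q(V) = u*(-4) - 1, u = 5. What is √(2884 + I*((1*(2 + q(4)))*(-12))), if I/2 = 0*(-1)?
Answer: 2*√721 ≈ 53.703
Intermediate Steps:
q(V) = -21 (q(V) = 5*(-4) - 1 = -20 - 1 = -21)
I = 0 (I = 2*(0*(-1)) = 2*0 = 0)
√(2884 + I*((1*(2 + q(4)))*(-12))) = √(2884 + 0*((1*(2 - 21))*(-12))) = √(2884 + 0*((1*(-19))*(-12))) = √(2884 + 0*(-19*(-12))) = √(2884 + 0*228) = √(2884 + 0) = √2884 = 2*√721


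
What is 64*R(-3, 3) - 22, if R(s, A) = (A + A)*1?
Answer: 362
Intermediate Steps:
R(s, A) = 2*A (R(s, A) = (2*A)*1 = 2*A)
64*R(-3, 3) - 22 = 64*(2*3) - 22 = 64*6 - 22 = 384 - 22 = 362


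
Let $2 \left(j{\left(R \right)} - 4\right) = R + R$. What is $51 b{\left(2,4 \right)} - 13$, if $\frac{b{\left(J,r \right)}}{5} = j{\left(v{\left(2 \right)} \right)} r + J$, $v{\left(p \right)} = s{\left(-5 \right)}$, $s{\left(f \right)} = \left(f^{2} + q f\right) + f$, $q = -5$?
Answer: $50477$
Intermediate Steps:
$s{\left(f \right)} = f^{2} - 4 f$ ($s{\left(f \right)} = \left(f^{2} - 5 f\right) + f = f^{2} - 4 f$)
$v{\left(p \right)} = 45$ ($v{\left(p \right)} = - 5 \left(-4 - 5\right) = \left(-5\right) \left(-9\right) = 45$)
$j{\left(R \right)} = 4 + R$ ($j{\left(R \right)} = 4 + \frac{R + R}{2} = 4 + \frac{2 R}{2} = 4 + R$)
$b{\left(J,r \right)} = 5 J + 245 r$ ($b{\left(J,r \right)} = 5 \left(\left(4 + 45\right) r + J\right) = 5 \left(49 r + J\right) = 5 \left(J + 49 r\right) = 5 J + 245 r$)
$51 b{\left(2,4 \right)} - 13 = 51 \left(5 \cdot 2 + 245 \cdot 4\right) - 13 = 51 \left(10 + 980\right) - 13 = 51 \cdot 990 - 13 = 50490 - 13 = 50477$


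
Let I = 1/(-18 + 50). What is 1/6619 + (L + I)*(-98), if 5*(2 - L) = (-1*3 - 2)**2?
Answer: 30811461/105904 ≈ 290.94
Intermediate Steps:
L = -3 (L = 2 - (-1*3 - 2)**2/5 = 2 - (-3 - 2)**2/5 = 2 - 1/5*(-5)**2 = 2 - 1/5*25 = 2 - 5 = -3)
I = 1/32 ≈ 0.031250
1/6619 + (L + I)*(-98) = 1/6619 + (-3 + 1/32)*(-98) = 1/6619 - 95/32*(-98) = 1/6619 + 4655/16 = 30811461/105904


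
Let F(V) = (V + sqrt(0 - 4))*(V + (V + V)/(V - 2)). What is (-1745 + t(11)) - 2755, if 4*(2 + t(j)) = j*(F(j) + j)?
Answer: -73171/18 + 1331*I/18 ≈ -4065.1 + 73.944*I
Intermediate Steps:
F(V) = (V + 2*I)*(V + 2*V/(-2 + V)) (F(V) = (V + sqrt(-4))*(V + (2*V)/(-2 + V)) = (V + 2*I)*(V + 2*V/(-2 + V)))
t(j) = -2 + j*(j + j**2*(j + 2*I)/(-2 + j))/4 (t(j) = -2 + (j*(j**2*(j + 2*I)/(-2 + j) + j))/4 = -2 + (j*(j + j**2*(j + 2*I)/(-2 + j)))/4 = -2 + j*(j + j**2*(j + 2*I)/(-2 + j))/4)
(-1745 + t(11)) - 2755 = (-1745 + (11**3*(11 + 2*I) + (-8 + 11**2)*(-2 + 11))/(4*(-2 + 11))) - 2755 = (-1745 + (1/4)*(1331*(11 + 2*I) + (-8 + 121)*9)/9) - 2755 = (-1745 + (1/4)*(1/9)*((14641 + 2662*I) + 113*9)) - 2755 = (-1745 + (1/4)*(1/9)*((14641 + 2662*I) + 1017)) - 2755 = (-1745 + (1/4)*(1/9)*(15658 + 2662*I)) - 2755 = (-1745 + (7829/18 + 1331*I/18)) - 2755 = (-23581/18 + 1331*I/18) - 2755 = -73171/18 + 1331*I/18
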